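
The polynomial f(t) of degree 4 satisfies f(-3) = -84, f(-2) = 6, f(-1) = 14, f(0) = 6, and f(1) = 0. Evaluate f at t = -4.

-370

Write f(t) = at^4 + bt^3 + ct^2 + dt + e. Substituting each data point gives a linear system:
  81a - 27b + 9c - 3d + e = -84
  16a - 8b + 4c - 2d + e = 6
  a - b + c - d + e = 14
  e = 6
  a + b + c + d + e = 0
Solving the system yields a = -2, b = -1, c = 3, d = -6, e = 6.
So f(t) = -2t^4 - t^3 + 3t^2 - 6t + 6.
Then f(-4) = -370.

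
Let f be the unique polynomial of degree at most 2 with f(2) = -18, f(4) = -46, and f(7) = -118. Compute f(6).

-90

Using the Lagrange interpolation formula with nodes 2, 4, 7:
  L_0(u) = (u - 4)(u - 7) / 10
  L_1(u) = (u - 2)(u - 7) / -6
  L_2(u) = (u - 2)(u - 4) / 15
Then f(u) = -18·L_0(u) - 46·L_1(u) - 118·L_2(u).
Expanding and collecting terms gives f(u) = -2u² - 2u - 6.
Evaluating at u = 6: f(6) = -90.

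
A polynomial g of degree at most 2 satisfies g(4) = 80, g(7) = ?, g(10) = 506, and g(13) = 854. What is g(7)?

On equispaced nodes a degree-2 polynomial has vanishing third forward difference, so
  - g(4) + 3·g(7) - 3·g(10) + g(13) = 0.
Substituting the known values and solving for g(7):
  3·g(7) = 744
  g(7) = 248.

248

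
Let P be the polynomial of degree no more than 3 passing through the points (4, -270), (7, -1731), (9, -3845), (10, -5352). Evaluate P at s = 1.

Write P(s) = as^3 + bs^2 + cs + d. Substituting each data point gives a linear system:
  64a + 16b + 4c + d = -270
  343a + 49b + 7c + d = -1731
  729a + 81b + 9c + d = -3845
  1000a + 100b + 10c + d = -5352
Solving the system yields a = -6, b = 6, c = 5, d = -2.
So P(s) = -6s^3 + 6s^2 + 5s - 2.
Then P(1) = 3.

3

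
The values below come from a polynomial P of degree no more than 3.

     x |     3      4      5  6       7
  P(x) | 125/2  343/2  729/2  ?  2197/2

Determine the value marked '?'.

On equispaced nodes a degree-3 polynomial has vanishing fourth forward difference, so
  P(3) - 4·P(4) + 6·P(5) - 4·P(6) + P(7) = 0.
Substituting the known values and solving for P(6):
  -4·P(6) = -2662
  P(6) = 1331/2.

1331/2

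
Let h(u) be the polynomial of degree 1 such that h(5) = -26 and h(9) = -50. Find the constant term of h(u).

4

Write h(u) = au + b. Substituting each data point gives a linear system:
  5a + b = -26
  9a + b = -50
Solving the system yields a = -6, b = 4.
So h(u) = -6u + 4.
The constant term is 4.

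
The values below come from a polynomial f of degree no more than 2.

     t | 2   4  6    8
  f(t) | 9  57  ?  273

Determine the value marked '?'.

The 3 known points determine the degree-2 polynomial uniquely.
Write f(t) = at^2 + bt + c. Substituting each data point gives a linear system:
  4a + 2b + c = 9
  16a + 4b + c = 57
  64a + 8b + c = 273
Solving the system yields a = 5, b = -6, c = 1.
So f(t) = 5t^2 - 6t + 1.
Then f(6) = 145.

145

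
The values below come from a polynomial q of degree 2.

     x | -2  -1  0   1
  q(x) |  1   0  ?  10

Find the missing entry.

3

On equispaced nodes a degree-2 polynomial has vanishing third forward difference, so
  - q(-2) + 3·q(-1) - 3·q(0) + q(1) = 0.
Substituting the known values and solving for q(0):
  -3·q(0) = -9
  q(0) = 3.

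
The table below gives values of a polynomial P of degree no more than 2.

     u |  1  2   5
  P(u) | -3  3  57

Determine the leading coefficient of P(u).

3

Write P(u) = au^2 + bu + c. Substituting each data point gives a linear system:
  a + b + c = -3
  4a + 2b + c = 3
  25a + 5b + c = 57
Solving the system yields a = 3, b = -3, c = -3.
So P(u) = 3u² - 3u - 3.
The leading coefficient is 3.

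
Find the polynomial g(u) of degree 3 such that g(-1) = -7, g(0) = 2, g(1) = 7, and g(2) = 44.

Using the Lagrange interpolation formula with nodes -1, 0, 1, 2:
  L_0(u) = u(u - 1)(u - 2) / -6
  L_1(u) = (u + 1)(u - 1)(u - 2) / 2
  L_2(u) = (u + 1)u(u - 2) / -2
  L_3(u) = (u + 1)u(u - 1) / 6
Then g(u) = -7·L_0(u) + 2·L_1(u) + 7·L_2(u) + 44·L_3(u).
Expanding and collecting terms gives g(u) = 6u^3 - 2u^2 + u + 2.
Check: g(2) = 44. ✓

g(u) = 6u^3 - 2u^2 + u + 2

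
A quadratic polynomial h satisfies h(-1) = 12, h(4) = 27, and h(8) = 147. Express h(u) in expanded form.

Write h(u) = au^2 + bu + c. Substituting each data point gives a linear system:
  a - b + c = 12
  16a + 4b + c = 27
  64a + 8b + c = 147
Solving the system yields a = 3, b = -6, c = 3.
So h(u) = 3u² - 6u + 3.
Check: h(8) = 147. ✓

h(u) = 3u^2 - 6u + 3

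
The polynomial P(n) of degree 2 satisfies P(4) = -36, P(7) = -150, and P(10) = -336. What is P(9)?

Write P(n) = an^2 + bn + c. Substituting each data point gives a linear system:
  16a + 4b + c = -36
  49a + 7b + c = -150
  100a + 10b + c = -336
Solving the system yields a = -4, b = 6, c = 4.
So P(n) = -4n^2 + 6n + 4.
Then P(9) = -266.

-266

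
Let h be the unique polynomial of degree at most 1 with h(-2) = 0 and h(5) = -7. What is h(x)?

h(x) = -x - 2

Using the Lagrange interpolation formula with nodes -2, 5:
  L_0(x) = (x - 5) / -7
  L_1(x) = (x + 2) / 7
Then h(x) = 0·L_0(x) - 7·L_1(x).
Expanding and collecting terms gives h(x) = -x - 2.
Check: h(-2) = 0. ✓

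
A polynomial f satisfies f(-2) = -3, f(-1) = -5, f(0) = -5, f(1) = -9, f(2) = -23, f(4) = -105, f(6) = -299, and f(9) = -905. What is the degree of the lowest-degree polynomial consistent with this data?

Divided differences on the nodes -2, -1, 0, 1, 2, 4, 6, 9:
  order 0: -3  -5  -5  -9  -23  -105  -299  -905
  order 1: -2  0  -4  -14  -41  -97  -202
  order 2: 1  -2  -5  -9  -14  -21
  order 3: -1  -1  -1  -1  -1
  order 4: 0  0  0  0
  order 5: 0  0  0
  order 6: 0  0
  order 7: 0
The order-3 divided differences are all -1 (nonzero) and every higher order vanishes, so the data lies on a polynomial of degree exactly 3.

3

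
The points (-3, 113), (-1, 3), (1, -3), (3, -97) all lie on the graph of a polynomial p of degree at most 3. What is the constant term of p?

-1

Write p(u) = au^3 + bu^2 + cu + d. Substituting each data point gives a linear system:
  -27a + 9b - 3c + d = 113
  -a + b - c + d = 3
  a + b + c + d = -3
  27a + 9b + 3c + d = -97
Solving the system yields a = -4, b = 1, c = 1, d = -1.
So p(u) = -4u^3 + u^2 + u - 1.
The constant term is -1.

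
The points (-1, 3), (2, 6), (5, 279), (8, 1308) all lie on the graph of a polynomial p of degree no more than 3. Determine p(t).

p(t) = 3t^3 - 3t^2 - 5t + 4

Write p(t) = at^3 + bt^2 + ct + d. Substituting each data point gives a linear system:
  -a + b - c + d = 3
  8a + 4b + 2c + d = 6
  125a + 25b + 5c + d = 279
  512a + 64b + 8c + d = 1308
Solving the system yields a = 3, b = -3, c = -5, d = 4.
So p(t) = 3t^3 - 3t^2 - 5t + 4.
Check: p(2) = 6. ✓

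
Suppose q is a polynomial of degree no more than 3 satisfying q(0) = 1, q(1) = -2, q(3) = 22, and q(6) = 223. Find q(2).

3

Using the Lagrange interpolation formula with nodes 0, 1, 3, 6:
  L_0(n) = (n - 1)(n - 3)(n - 6) / -18
  L_1(n) = n(n - 3)(n - 6) / 10
  L_2(n) = n(n - 1)(n - 6) / -18
  L_3(n) = n(n - 1)(n - 3) / 90
Then q(n) = 1·L_0(n) - 2·L_1(n) + 22·L_2(n) + 223·L_3(n).
Expanding and collecting terms gives q(n) = n³ + n² - 5n + 1.
Evaluating at n = 2: q(2) = 3.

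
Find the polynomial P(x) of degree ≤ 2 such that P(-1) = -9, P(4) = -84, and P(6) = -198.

Using the Lagrange interpolation formula with nodes -1, 4, 6:
  L_0(x) = (x - 4)(x - 6) / 35
  L_1(x) = (x + 1)(x - 6) / -10
  L_2(x) = (x + 1)(x - 4) / 14
Then P(x) = -9·L_0(x) - 84·L_1(x) - 198·L_2(x).
Expanding and collecting terms gives P(x) = -6x^2 + 3x.
Check: P(4) = -84. ✓

P(x) = -6x^2 + 3x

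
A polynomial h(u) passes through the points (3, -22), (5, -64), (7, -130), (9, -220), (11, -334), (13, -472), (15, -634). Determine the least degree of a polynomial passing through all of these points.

Forward differences of the values at u = 3, 5, 7, 9, 11, 13, 15:
  h  : -22  -64  -130  -220  -334  -472  -634
  Δ  : -42  -66  -90  -114  -138  -162
  Δ^2: -24  -24  -24  -24  -24
  Δ^3: 0  0  0  0
  Δ^4: 0  0  0
  Δ^5: 0  0
  Δ^6: 0
The second differences are constant (-24) and nonzero, while all higher differences vanish, so the minimal degree is 2.

2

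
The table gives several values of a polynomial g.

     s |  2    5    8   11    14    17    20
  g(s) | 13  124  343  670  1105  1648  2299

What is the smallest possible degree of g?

Forward differences of the values at s = 2, 5, 8, 11, 14, 17, 20:
  g  : 13  124  343  670  1105  1648  2299
  Δ  : 111  219  327  435  543  651
  Δ^2: 108  108  108  108  108
  Δ^3: 0  0  0  0
  Δ^4: 0  0  0
  Δ^5: 0  0
  Δ^6: 0
The second differences are constant (108) and nonzero, while all higher differences vanish, so the minimal degree is 2.

2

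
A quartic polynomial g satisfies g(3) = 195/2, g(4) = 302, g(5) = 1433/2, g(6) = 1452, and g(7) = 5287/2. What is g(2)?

16

Forward differences of the values at s = 3, 4, 5, 6, 7:
  g  : 195/2  302  1433/2  1452  5287/2
  Δ  : 409/2  829/2  1471/2  2383/2
  Δ^2: 210  321  456
  Δ^3: 111  135
  Δ^4: 24
The fourth differences are constant, confirming degree 4.
Interpolating (Newton forward form) and evaluating at s = 2 gives g(2) = 16.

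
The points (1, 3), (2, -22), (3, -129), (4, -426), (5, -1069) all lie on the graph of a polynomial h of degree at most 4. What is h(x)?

h(x) = -2x^4 + 2x^3 - 3x^2 + 6

Write h(x) = ax^4 + bx^3 + cx^2 + dx + e. Substituting each data point gives a linear system:
  a + b + c + d + e = 3
  16a + 8b + 4c + 2d + e = -22
  81a + 27b + 9c + 3d + e = -129
  256a + 64b + 16c + 4d + e = -426
  625a + 125b + 25c + 5d + e = -1069
Solving the system yields a = -2, b = 2, c = -3, d = 0, e = 6.
So h(x) = -2x^4 + 2x^3 - 3x^2 + 6.
Check: h(1) = 3. ✓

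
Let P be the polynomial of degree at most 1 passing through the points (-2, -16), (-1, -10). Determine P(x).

P(x) = 6x - 4

Write P(x) = ax + b. Substituting each data point gives a linear system:
  -2a + b = -16
  -a + b = -10
Solving the system yields a = 6, b = -4.
So P(x) = 6x - 4.
Check: P(-1) = -10. ✓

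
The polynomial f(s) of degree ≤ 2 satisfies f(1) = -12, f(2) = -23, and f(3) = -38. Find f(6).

-107

Forward differences of the values at s = 1, 2, 3:
  f  : -12  -23  -38
  Δ  : -11  -15
  Δ^2: -4
The second differences are constant, confirming degree 2.
Interpolating (Newton forward form) and evaluating at s = 6 gives f(6) = -107.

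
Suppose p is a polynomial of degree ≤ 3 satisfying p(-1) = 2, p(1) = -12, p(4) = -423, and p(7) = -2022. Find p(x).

p(x) = -5x^3 - 6x^2 - 2x + 1

Using the Lagrange interpolation formula with nodes -1, 1, 4, 7:
  L_0(x) = (x - 1)(x - 4)(x - 7) / -80
  L_1(x) = (x + 1)(x - 4)(x - 7) / 36
  L_2(x) = (x + 1)(x - 1)(x - 7) / -45
  L_3(x) = (x + 1)(x - 1)(x - 4) / 144
Then p(x) = 2·L_0(x) - 12·L_1(x) - 423·L_2(x) - 2022·L_3(x).
Expanding and collecting terms gives p(x) = -5x³ - 6x² - 2x + 1.
Check: p(7) = -2022. ✓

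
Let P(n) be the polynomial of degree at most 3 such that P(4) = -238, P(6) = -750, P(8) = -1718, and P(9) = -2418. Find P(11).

Using the Lagrange interpolation formula with nodes 4, 6, 8, 9:
  L_0(n) = (n - 6)(n - 8)(n - 9) / -40
  L_1(n) = (n - 4)(n - 8)(n - 9) / 12
  L_2(n) = (n - 4)(n - 6)(n - 9) / -8
  L_3(n) = (n - 4)(n - 6)(n - 8) / 15
Then P(n) = -238·L_0(n) - 750·L_1(n) - 1718·L_2(n) - 2418·L_3(n).
Expanding and collecting terms gives P(n) = -3n^3 - 3n^2 + 2n - 6.
Evaluating at n = 11: P(11) = -4340.

-4340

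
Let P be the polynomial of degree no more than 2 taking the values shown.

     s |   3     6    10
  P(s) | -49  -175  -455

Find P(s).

P(s) = -4s^2 - 6s + 5

Using the Lagrange interpolation formula with nodes 3, 6, 10:
  L_0(s) = (s - 6)(s - 10) / 21
  L_1(s) = (s - 3)(s - 10) / -12
  L_2(s) = (s - 3)(s - 6) / 28
Then P(s) = -49·L_0(s) - 175·L_1(s) - 455·L_2(s).
Expanding and collecting terms gives P(s) = -4s^2 - 6s + 5.
Check: P(3) = -49. ✓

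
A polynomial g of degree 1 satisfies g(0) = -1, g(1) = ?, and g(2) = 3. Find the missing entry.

1

On equispaced nodes a degree-1 polynomial has vanishing second forward difference, so
  g(0) - 2·g(1) + g(2) = 0.
Substituting the known values and solving for g(1):
  -2·g(1) = -2
  g(1) = 1.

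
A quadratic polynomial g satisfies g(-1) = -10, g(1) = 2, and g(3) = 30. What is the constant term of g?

-6

Write g(s) = as^2 + bs + c. Substituting each data point gives a linear system:
  a - b + c = -10
  a + b + c = 2
  9a + 3b + c = 30
Solving the system yields a = 2, b = 6, c = -6.
So g(s) = 2s² + 6s - 6.
The constant term is -6.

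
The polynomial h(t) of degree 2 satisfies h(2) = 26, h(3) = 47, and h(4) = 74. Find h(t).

Write h(t) = at^2 + bt + c. Substituting each data point gives a linear system:
  4a + 2b + c = 26
  9a + 3b + c = 47
  16a + 4b + c = 74
Solving the system yields a = 3, b = 6, c = 2.
So h(t) = 3t^2 + 6t + 2.
Check: h(3) = 47. ✓

h(t) = 3t^2 + 6t + 2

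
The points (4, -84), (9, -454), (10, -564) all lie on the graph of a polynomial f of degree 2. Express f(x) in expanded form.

f(x) = -6x^2 + 4x - 4

Write f(x) = ax^2 + bx + c. Substituting each data point gives a linear system:
  16a + 4b + c = -84
  81a + 9b + c = -454
  100a + 10b + c = -564
Solving the system yields a = -6, b = 4, c = -4.
So f(x) = -6x² + 4x - 4.
Check: f(4) = -84. ✓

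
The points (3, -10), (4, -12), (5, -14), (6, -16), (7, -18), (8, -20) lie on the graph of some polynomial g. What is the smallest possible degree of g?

Forward differences of the values at s = 3, 4, 5, 6, 7, 8:
  g  : -10  -12  -14  -16  -18  -20
  Δ  : -2  -2  -2  -2  -2
  Δ^2: 0  0  0  0
  Δ^3: 0  0  0
  Δ^4: 0  0
  Δ^5: 0
The first differences are constant (-2) and nonzero, while all higher differences vanish, so the minimal degree is 1.

1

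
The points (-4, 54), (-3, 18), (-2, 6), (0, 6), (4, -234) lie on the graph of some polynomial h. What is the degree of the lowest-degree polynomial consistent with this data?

Divided differences on the nodes -4, -3, -2, 0, 4:
  order 0: 54  18  6  6  -234
  order 1: -36  -12  0  -60
  order 2: 12  4  -10
  order 3: -2  -2
  order 4: 0
The order-3 divided differences are all -2 (nonzero) and every higher order vanishes, so the data lies on a polynomial of degree exactly 3.

3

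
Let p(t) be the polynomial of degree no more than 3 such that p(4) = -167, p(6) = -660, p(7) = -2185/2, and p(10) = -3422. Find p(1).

Write p(t) = at^3 + bt^2 + ct + d. Substituting each data point gives a linear system:
  64a + 16b + 4c + d = -167
  216a + 36b + 6c + d = -660
  343a + 49b + 7c + d = -2185/2
  1000a + 100b + 10c + d = -3422
Solving the system yields a = -4, b = 6, c = -5/2, d = 3.
So p(t) = -4t³ + 6t² - (5/2)t + 3.
Then p(1) = 5/2.

5/2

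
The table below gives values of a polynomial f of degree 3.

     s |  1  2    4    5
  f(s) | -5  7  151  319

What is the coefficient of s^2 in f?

Write f(s) = as^3 + bs^2 + cs + d. Substituting each data point gives a linear system:
  a + b + c + d = -5
  8a + 4b + 2c + d = 7
  64a + 16b + 4c + d = 151
  125a + 25b + 5c + d = 319
Solving the system yields a = 3, b = -1, c = -6, d = -1.
So f(s) = 3s^3 - s^2 - 6s - 1.
The coefficient of s^2 is -1.

-1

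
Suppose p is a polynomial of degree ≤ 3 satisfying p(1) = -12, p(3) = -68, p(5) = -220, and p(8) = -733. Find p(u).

p(u) = -u^3 - 3u^2 - 3u - 5

Using the Lagrange interpolation formula with nodes 1, 3, 5, 8:
  L_0(u) = (u - 3)(u - 5)(u - 8) / -56
  L_1(u) = (u - 1)(u - 5)(u - 8) / 20
  L_2(u) = (u - 1)(u - 3)(u - 8) / -24
  L_3(u) = (u - 1)(u - 3)(u - 5) / 105
Then p(u) = -12·L_0(u) - 68·L_1(u) - 220·L_2(u) - 733·L_3(u).
Expanding and collecting terms gives p(u) = -u³ - 3u² - 3u - 5.
Check: p(3) = -68. ✓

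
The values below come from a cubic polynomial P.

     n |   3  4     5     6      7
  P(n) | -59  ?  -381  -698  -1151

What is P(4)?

The 4 known points determine the degree-3 polynomial uniquely.
Write P(n) = an^3 + bn^2 + cn + d. Substituting each data point gives a linear system:
  27a + 9b + 3c + d = -59
  125a + 25b + 5c + d = -381
  216a + 36b + 6c + d = -698
  343a + 49b + 7c + d = -1151
Solving the system yields a = -4, b = 4, c = 3, d = 4.
So P(n) = -4n³ + 4n² + 3n + 4.
Then P(4) = -176.

-176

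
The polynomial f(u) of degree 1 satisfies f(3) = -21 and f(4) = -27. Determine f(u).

Write f(u) = au + b. Substituting each data point gives a linear system:
  3a + b = -21
  4a + b = -27
Solving the system yields a = -6, b = -3.
So f(u) = -6u - 3.
Check: f(3) = -21. ✓

f(u) = -6u - 3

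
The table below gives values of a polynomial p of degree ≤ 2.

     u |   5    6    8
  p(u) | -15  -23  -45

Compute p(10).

Write p(u) = au^2 + bu + c. Substituting each data point gives a linear system:
  25a + 5b + c = -15
  36a + 6b + c = -23
  64a + 8b + c = -45
Solving the system yields a = -1, b = 3, c = -5.
So p(u) = -u² + 3u - 5.
Then p(10) = -75.

-75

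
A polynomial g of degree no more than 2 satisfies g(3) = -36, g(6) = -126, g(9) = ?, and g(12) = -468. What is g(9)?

The 3 known points determine the degree-2 polynomial uniquely.
Write g(x) = ax^2 + bx + c. Substituting each data point gives a linear system:
  9a + 3b + c = -36
  36a + 6b + c = -126
  144a + 12b + c = -468
Solving the system yields a = -3, b = -3, c = 0.
So g(x) = -3x^2 - 3x.
Then g(9) = -270.

-270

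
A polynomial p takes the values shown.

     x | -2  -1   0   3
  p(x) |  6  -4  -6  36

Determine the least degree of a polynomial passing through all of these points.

2

Divided differences on the nodes -2, -1, 0, 3:
  order 0: 6  -4  -6  36
  order 1: -10  -2  14
  order 2: 4  4
  order 3: 0
The order-2 divided differences are all 4 (nonzero) and every higher order vanishes, so the data lies on a polynomial of degree exactly 2.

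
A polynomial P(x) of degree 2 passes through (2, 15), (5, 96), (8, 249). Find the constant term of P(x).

1

Write P(x) = ax^2 + bx + c. Substituting each data point gives a linear system:
  4a + 2b + c = 15
  25a + 5b + c = 96
  64a + 8b + c = 249
Solving the system yields a = 4, b = -1, c = 1.
So P(x) = 4x² - x + 1.
The constant term is 1.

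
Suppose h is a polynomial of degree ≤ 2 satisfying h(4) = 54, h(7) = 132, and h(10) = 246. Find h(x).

Using the Lagrange interpolation formula with nodes 4, 7, 10:
  L_0(x) = (x - 7)(x - 10) / 18
  L_1(x) = (x - 4)(x - 10) / -9
  L_2(x) = (x - 4)(x - 7) / 18
Then h(x) = 54·L_0(x) + 132·L_1(x) + 246·L_2(x).
Expanding and collecting terms gives h(x) = 2x² + 4x + 6.
Check: h(7) = 132. ✓

h(x) = 2x^2 + 4x + 6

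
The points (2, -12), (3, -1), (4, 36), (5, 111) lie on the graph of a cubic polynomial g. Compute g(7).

423

Write g(t) = at^3 + bt^2 + ct + d. Substituting each data point gives a linear system:
  8a + 4b + 2c + d = -12
  27a + 9b + 3c + d = -1
  64a + 16b + 4c + d = 36
  125a + 25b + 5c + d = 111
Solving the system yields a = 2, b = -5, c = -2, d = -4.
So g(t) = 2t^3 - 5t^2 - 2t - 4.
Then g(7) = 423.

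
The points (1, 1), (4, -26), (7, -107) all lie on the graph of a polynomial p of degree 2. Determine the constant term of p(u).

-2

Write p(u) = au^2 + bu + c. Substituting each data point gives a linear system:
  a + b + c = 1
  16a + 4b + c = -26
  49a + 7b + c = -107
Solving the system yields a = -3, b = 6, c = -2.
So p(u) = -3u² + 6u - 2.
The constant term is -2.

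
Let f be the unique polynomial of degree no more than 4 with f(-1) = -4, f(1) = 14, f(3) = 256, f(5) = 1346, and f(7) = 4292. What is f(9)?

10486

Forward differences of the values at s = -1, 1, 3, 5, 7:
  f  : -4  14  256  1346  4292
  Δ  : 18  242  1090  2946
  Δ^2: 224  848  1856
  Δ^3: 624  1008
  Δ^4: 384
The fourth differences are constant, confirming degree 4.
Interpolating (Newton forward form) and evaluating at s = 9 gives f(9) = 10486.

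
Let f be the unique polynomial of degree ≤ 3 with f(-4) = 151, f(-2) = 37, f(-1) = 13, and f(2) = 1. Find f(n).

Write f(n) = an^3 + bn^2 + cn + d. Substituting each data point gives a linear system:
  -64a + 16b - 4c + d = 151
  -8a + 4b - 2c + d = 37
  -a + b - c + d = 13
  8a + 4b + 2c + d = 1
Solving the system yields a = -1, b = 4, c = -5, d = 3.
So f(n) = -n^3 + 4n^2 - 5n + 3.
Check: f(-1) = 13. ✓

f(n) = -n^3 + 4n^2 - 5n + 3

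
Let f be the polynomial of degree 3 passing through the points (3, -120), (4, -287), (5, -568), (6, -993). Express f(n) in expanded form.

Write f(n) = an^3 + bn^2 + cn + d. Substituting each data point gives a linear system:
  27a + 9b + 3c + d = -120
  64a + 16b + 4c + d = -287
  125a + 25b + 5c + d = -568
  216a + 36b + 6c + d = -993
Solving the system yields a = -5, b = 3, c = -3, d = -3.
So f(n) = -5n^3 + 3n^2 - 3n - 3.
Check: f(6) = -993. ✓

f(n) = -5n^3 + 3n^2 - 3n - 3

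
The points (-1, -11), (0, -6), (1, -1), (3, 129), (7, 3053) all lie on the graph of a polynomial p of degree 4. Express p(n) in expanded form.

Write p(n) = an^4 + bn^3 + cn^2 + dn + e. Substituting each data point gives a linear system:
  a - b + c - d + e = -11
  e = -6
  a + b + c + d + e = -1
  81a + 27b + 9c + 3d + e = 129
  2401a + 343b + 49c + 7d + e = 3053
Solving the system yields a = 1, b = 2, c = -1, d = 3, e = -6.
So p(n) = n^4 + 2n^3 - n^2 + 3n - 6.
Check: p(3) = 129. ✓

p(n) = n^4 + 2n^3 - n^2 + 3n - 6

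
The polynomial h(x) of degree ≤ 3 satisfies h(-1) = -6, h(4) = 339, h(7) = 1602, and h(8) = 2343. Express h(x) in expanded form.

Using the Lagrange interpolation formula with nodes -1, 4, 7, 8:
  L_0(x) = (x - 4)(x - 7)(x - 8) / -360
  L_1(x) = (x + 1)(x - 7)(x - 8) / 60
  L_2(x) = (x + 1)(x - 4)(x - 8) / -24
  L_3(x) = (x + 1)(x - 4)(x - 7) / 36
Then h(x) = -6·L_0(x) + 339·L_1(x) + 1602·L_2(x) + 2343·L_3(x).
Expanding and collecting terms gives h(x) = 4x^3 + 4x^2 + 5x - 1.
Check: h(7) = 1602. ✓

h(x) = 4x^3 + 4x^2 + 5x - 1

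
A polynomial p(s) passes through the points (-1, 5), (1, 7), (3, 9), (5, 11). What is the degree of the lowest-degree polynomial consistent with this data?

1

Forward differences of the values at s = -1, 1, 3, 5:
  p  : 5  7  9  11
  Δ  : 2  2  2
  Δ^2: 0  0
  Δ^3: 0
The first differences are constant (2) and nonzero, while all higher differences vanish, so the minimal degree is 1.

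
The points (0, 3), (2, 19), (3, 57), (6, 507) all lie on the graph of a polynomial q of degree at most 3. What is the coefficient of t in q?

Write q(t) = at^3 + bt^2 + ct + d. Substituting each data point gives a linear system:
  d = 3
  8a + 4b + 2c + d = 19
  27a + 9b + 3c + d = 57
  216a + 36b + 6c + d = 507
Solving the system yields a = 3, b = -5, c = 6, d = 3.
So q(t) = 3t^3 - 5t^2 + 6t + 3.
The coefficient of t is 6.

6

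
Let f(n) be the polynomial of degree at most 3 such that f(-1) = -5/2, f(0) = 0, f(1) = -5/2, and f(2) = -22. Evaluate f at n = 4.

-160

Write f(n) = an^3 + bn^2 + cn + d. Substituting each data point gives a linear system:
  -a + b - c + d = -5/2
  d = 0
  a + b + c + d = -5/2
  8a + 4b + 2c + d = -22
Solving the system yields a = -2, b = -5/2, c = 2, d = 0.
So f(n) = -2n^3 - (5/2)n^2 + 2n.
Then f(4) = -160.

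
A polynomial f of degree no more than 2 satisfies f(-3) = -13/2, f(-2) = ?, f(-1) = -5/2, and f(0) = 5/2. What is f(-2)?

-11/2

The 3 known points determine the degree-2 polynomial uniquely.
Write f(u) = au^2 + bu + c. Substituting each data point gives a linear system:
  9a - 3b + c = -13/2
  a - b + c = -5/2
  c = 5/2
Solving the system yields a = 1, b = 6, c = 5/2.
So f(u) = u^2 + 6u + 5/2.
Then f(-2) = -11/2.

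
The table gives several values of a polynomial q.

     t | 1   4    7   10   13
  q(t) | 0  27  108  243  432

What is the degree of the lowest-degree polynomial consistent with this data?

2

Forward differences of the values at t = 1, 4, 7, 10, 13:
  q  : 0  27  108  243  432
  Δ  : 27  81  135  189
  Δ^2: 54  54  54
  Δ^3: 0  0
  Δ^4: 0
The second differences are constant (54) and nonzero, while all higher differences vanish, so the minimal degree is 2.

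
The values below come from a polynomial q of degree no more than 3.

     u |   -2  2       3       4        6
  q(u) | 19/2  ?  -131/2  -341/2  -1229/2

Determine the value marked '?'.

The 4 known points determine the degree-3 polynomial uniquely.
Write q(u) = au^3 + bu^2 + cu + d. Substituting each data point gives a linear system:
  -8a + 4b - 2c + d = 19/2
  27a + 9b + 3c + d = -131/2
  64a + 16b + 4c + d = -341/2
  216a + 36b + 6c + d = -1229/2
Solving the system yields a = -3, b = 0, c = 6, d = -5/2.
So q(u) = -3u^3 + 6u - 5/2.
Then q(2) = -29/2.

-29/2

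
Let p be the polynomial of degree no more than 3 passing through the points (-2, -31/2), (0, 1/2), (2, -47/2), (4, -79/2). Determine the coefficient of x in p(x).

-6

Write p(x) = ax^3 + bx^2 + cx + d. Substituting each data point gives a linear system:
  -8a + 4b - 2c + d = -31/2
  d = 1/2
  8a + 4b + 2c + d = -47/2
  64a + 16b + 4c + d = -79/2
Solving the system yields a = 1, b = -5, c = -6, d = 1/2.
So p(x) = x^3 - 5x^2 - 6x + 1/2.
The coefficient of x is -6.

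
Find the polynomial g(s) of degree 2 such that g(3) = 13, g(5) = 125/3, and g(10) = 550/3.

Using the Lagrange interpolation formula with nodes 3, 5, 10:
  L_0(s) = (s - 5)(s - 10) / 14
  L_1(s) = (s - 3)(s - 10) / -10
  L_2(s) = (s - 3)(s - 5) / 35
Then g(s) = 13·L_0(s) + 125/3·L_1(s) + 550/3·L_2(s).
Expanding and collecting terms gives g(s) = 2s^2 - (5/3)s.
Check: g(3) = 13. ✓

g(s) = 2s^2 - (5/3)s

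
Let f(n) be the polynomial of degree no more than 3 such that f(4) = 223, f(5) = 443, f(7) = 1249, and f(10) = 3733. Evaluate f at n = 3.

93

Write f(n) = an^3 + bn^2 + cn + d. Substituting each data point gives a linear system:
  64a + 16b + 4c + d = 223
  125a + 25b + 5c + d = 443
  343a + 49b + 7c + d = 1249
  1000a + 100b + 10c + d = 3733
Solving the system yields a = 4, b = -3, c = 3, d = 3.
So f(n) = 4n^3 - 3n^2 + 3n + 3.
Then f(3) = 93.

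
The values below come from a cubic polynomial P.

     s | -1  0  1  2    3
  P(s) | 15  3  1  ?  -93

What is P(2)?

-21

The 4 known points determine the degree-3 polynomial uniquely.
Write P(s) = as^3 + bs^2 + cs + d. Substituting each data point gives a linear system:
  -a + b - c + d = 15
  d = 3
  a + b + c + d = 1
  27a + 9b + 3c + d = -93
Solving the system yields a = -5, b = 5, c = -2, d = 3.
So P(s) = -5s^3 + 5s^2 - 2s + 3.
Then P(2) = -21.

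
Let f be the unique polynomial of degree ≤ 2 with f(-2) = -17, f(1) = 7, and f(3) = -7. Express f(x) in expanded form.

Write f(x) = ax^2 + bx + c. Substituting each data point gives a linear system:
  4a - 2b + c = -17
  a + b + c = 7
  9a + 3b + c = -7
Solving the system yields a = -3, b = 5, c = 5.
So f(x) = -3x² + 5x + 5.
Check: f(1) = 7. ✓

f(x) = -3x^2 + 5x + 5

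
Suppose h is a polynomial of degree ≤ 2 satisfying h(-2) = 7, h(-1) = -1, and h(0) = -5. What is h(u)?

h(u) = 2u^2 - 2u - 5

Using the Lagrange interpolation formula with nodes -2, -1, 0:
  L_0(u) = (u + 1)u / 2
  L_1(u) = (u + 2)u / -1
  L_2(u) = (u + 2)(u + 1) / 2
Then h(u) = 7·L_0(u) - 1·L_1(u) - 5·L_2(u).
Expanding and collecting terms gives h(u) = 2u^2 - 2u - 5.
Check: h(-1) = -1. ✓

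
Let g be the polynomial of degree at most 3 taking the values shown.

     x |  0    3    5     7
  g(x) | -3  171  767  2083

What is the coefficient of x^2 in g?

Write g(x) = ax^3 + bx^2 + cx + d. Substituting each data point gives a linear system:
  d = -3
  27a + 9b + 3c + d = 171
  125a + 25b + 5c + d = 767
  343a + 49b + 7c + d = 2083
Solving the system yields a = 6, b = 0, c = 4, d = -3.
So g(x) = 6x^3 + 4x - 3.
The coefficient of x^2 is 0.

0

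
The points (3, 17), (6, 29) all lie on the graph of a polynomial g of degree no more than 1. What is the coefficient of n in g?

Write g(n) = an + b. Substituting each data point gives a linear system:
  3a + b = 17
  6a + b = 29
Solving the system yields a = 4, b = 5.
So g(n) = 4n + 5.
The leading coefficient is 4.

4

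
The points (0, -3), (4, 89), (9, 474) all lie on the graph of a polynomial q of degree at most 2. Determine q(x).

Using the Lagrange interpolation formula with nodes 0, 4, 9:
  L_0(x) = (x - 4)(x - 9) / 36
  L_1(x) = x(x - 9) / -20
  L_2(x) = x(x - 4) / 45
Then q(x) = -3·L_0(x) + 89·L_1(x) + 474·L_2(x).
Expanding and collecting terms gives q(x) = 6x^2 - x - 3.
Check: q(0) = -3. ✓

q(x) = 6x^2 - x - 3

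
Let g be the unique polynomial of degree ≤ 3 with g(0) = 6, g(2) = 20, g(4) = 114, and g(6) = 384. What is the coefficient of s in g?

3

Write g(s) = as^3 + bs^2 + cs + d. Substituting each data point gives a linear system:
  d = 6
  8a + 4b + 2c + d = 20
  64a + 16b + 4c + d = 114
  216a + 36b + 6c + d = 384
Solving the system yields a = 2, b = -2, c = 3, d = 6.
So g(s) = 2s^3 - 2s^2 + 3s + 6.
The coefficient of s is 3.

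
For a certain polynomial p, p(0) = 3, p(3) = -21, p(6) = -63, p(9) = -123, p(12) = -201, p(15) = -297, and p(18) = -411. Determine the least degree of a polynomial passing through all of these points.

Forward differences of the values at t = 0, 3, 6, 9, 12, 15, 18:
  p  : 3  -21  -63  -123  -201  -297  -411
  Δ  : -24  -42  -60  -78  -96  -114
  Δ^2: -18  -18  -18  -18  -18
  Δ^3: 0  0  0  0
  Δ^4: 0  0  0
  Δ^5: 0  0
  Δ^6: 0
The second differences are constant (-18) and nonzero, while all higher differences vanish, so the minimal degree is 2.

2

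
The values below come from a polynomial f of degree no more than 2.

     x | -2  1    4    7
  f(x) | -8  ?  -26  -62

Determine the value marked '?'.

The 3 known points determine the degree-2 polynomial uniquely.
Write f(x) = ax^2 + bx + c. Substituting each data point gives a linear system:
  4a - 2b + c = -8
  16a + 4b + c = -26
  49a + 7b + c = -62
Solving the system yields a = -1, b = -1, c = -6.
So f(x) = -x^2 - x - 6.
Then f(1) = -8.

-8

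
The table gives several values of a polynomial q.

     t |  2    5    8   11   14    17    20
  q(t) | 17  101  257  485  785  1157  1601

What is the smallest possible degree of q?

Forward differences of the values at t = 2, 5, 8, 11, 14, 17, 20:
  q  : 17  101  257  485  785  1157  1601
  Δ  : 84  156  228  300  372  444
  Δ^2: 72  72  72  72  72
  Δ^3: 0  0  0  0
  Δ^4: 0  0  0
  Δ^5: 0  0
  Δ^6: 0
The second differences are constant (72) and nonzero, while all higher differences vanish, so the minimal degree is 2.

2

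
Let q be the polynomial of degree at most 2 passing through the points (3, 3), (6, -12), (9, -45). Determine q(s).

q(s) = -s^2 + 4s

Write q(s) = as^2 + bs + c. Substituting each data point gives a linear system:
  9a + 3b + c = 3
  36a + 6b + c = -12
  81a + 9b + c = -45
Solving the system yields a = -1, b = 4, c = 0.
So q(s) = -s^2 + 4s.
Check: q(9) = -45. ✓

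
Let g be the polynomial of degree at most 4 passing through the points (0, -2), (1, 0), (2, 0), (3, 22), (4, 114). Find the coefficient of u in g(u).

Write g(u) = au^4 + bu^3 + cu^2 + du + e. Substituting each data point gives a linear system:
  e = -2
  a + b + c + d + e = 0
  16a + 8b + 4c + 2d + e = 0
  81a + 27b + 9c + 3d + e = 22
  256a + 64b + 16c + 4d + e = 114
Solving the system yields a = 1, b = -2, c = -2, d = 5, e = -2.
So g(u) = u^4 - 2u^3 - 2u^2 + 5u - 2.
The coefficient of u is 5.

5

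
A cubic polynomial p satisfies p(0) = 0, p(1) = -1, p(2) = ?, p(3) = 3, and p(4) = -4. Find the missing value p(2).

The 4 known points determine the degree-3 polynomial uniquely.
Write p(u) = au^3 + bu^2 + cu + d. Substituting each data point gives a linear system:
  d = 0
  a + b + c + d = -1
  27a + 9b + 3c + d = 3
  64a + 16b + 4c + d = -4
Solving the system yields a = -1, b = 5, c = -5, d = 0.
So p(u) = -u³ + 5u² - 5u.
Then p(2) = 2.

2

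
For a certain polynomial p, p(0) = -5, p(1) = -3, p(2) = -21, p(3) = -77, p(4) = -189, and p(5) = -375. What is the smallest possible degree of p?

Forward differences of the values at n = 0, 1, 2, 3, 4, 5:
  p  : -5  -3  -21  -77  -189  -375
  Δ  : 2  -18  -56  -112  -186
  Δ^2: -20  -38  -56  -74
  Δ^3: -18  -18  -18
  Δ^4: 0  0
  Δ^5: 0
The third differences are constant (-18) and nonzero, while all higher differences vanish, so the minimal degree is 3.

3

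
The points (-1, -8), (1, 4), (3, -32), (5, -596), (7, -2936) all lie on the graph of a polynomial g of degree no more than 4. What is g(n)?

g(n) = -2n^4 + 6n^3 - 4n^2 + 4

Write g(n) = an^4 + bn^3 + cn^2 + dn + e. Substituting each data point gives a linear system:
  a - b + c - d + e = -8
  a + b + c + d + e = 4
  81a + 27b + 9c + 3d + e = -32
  625a + 125b + 25c + 5d + e = -596
  2401a + 343b + 49c + 7d + e = -2936
Solving the system yields a = -2, b = 6, c = -4, d = 0, e = 4.
So g(n) = -2n^4 + 6n^3 - 4n^2 + 4.
Check: g(3) = -32. ✓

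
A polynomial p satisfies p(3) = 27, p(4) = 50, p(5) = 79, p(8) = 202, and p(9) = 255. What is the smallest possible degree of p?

2

Divided differences on the nodes 3, 4, 5, 8, 9:
  order 0: 27  50  79  202  255
  order 1: 23  29  41  53
  order 2: 3  3  3
  order 3: 0  0
  order 4: 0
The order-2 divided differences are all 3 (nonzero) and every higher order vanishes, so the data lies on a polynomial of degree exactly 2.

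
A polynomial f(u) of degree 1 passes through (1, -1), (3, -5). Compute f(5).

Using the Lagrange interpolation formula with nodes 1, 3:
  L_0(u) = (u - 3) / -2
  L_1(u) = (u - 1) / 2
Then f(u) = -1·L_0(u) - 5·L_1(u).
Expanding and collecting terms gives f(u) = -2u + 1.
Evaluating at u = 5: f(5) = -9.

-9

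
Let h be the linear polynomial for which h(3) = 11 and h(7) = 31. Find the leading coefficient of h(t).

5

Write h(t) = at + b. Substituting each data point gives a linear system:
  3a + b = 11
  7a + b = 31
Solving the system yields a = 5, b = -4.
So h(t) = 5t - 4.
The leading coefficient is 5.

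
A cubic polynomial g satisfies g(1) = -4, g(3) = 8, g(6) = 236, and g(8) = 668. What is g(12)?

Using the Lagrange interpolation formula with nodes 1, 3, 6, 8:
  L_0(n) = (n - 3)(n - 6)(n - 8) / -70
  L_1(n) = (n - 1)(n - 6)(n - 8) / 30
  L_2(n) = (n - 1)(n - 3)(n - 8) / -30
  L_3(n) = (n - 1)(n - 3)(n - 6) / 70
Then g(n) = -4·L_0(n) + 8·L_1(n) + 236·L_2(n) + 668·L_3(n).
Expanding and collecting terms gives g(n) = 2n^3 - 6n^2 + 4n - 4.
Evaluating at n = 12: g(12) = 2636.

2636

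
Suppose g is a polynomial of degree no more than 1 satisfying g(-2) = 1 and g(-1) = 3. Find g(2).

9

Using the Lagrange interpolation formula with nodes -2, -1:
  L_0(x) = (x + 1) / -1
  L_1(x) = (x + 2) / 1
Then g(x) = 1·L_0(x) + 3·L_1(x).
Expanding and collecting terms gives g(x) = 2x + 5.
Evaluating at x = 2: g(2) = 9.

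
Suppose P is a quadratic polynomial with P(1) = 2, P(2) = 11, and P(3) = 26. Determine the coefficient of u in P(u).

0

Write P(u) = au^2 + bu + c. Substituting each data point gives a linear system:
  a + b + c = 2
  4a + 2b + c = 11
  9a + 3b + c = 26
Solving the system yields a = 3, b = 0, c = -1.
So P(u) = 3u^2 - 1.
The coefficient of u is 0.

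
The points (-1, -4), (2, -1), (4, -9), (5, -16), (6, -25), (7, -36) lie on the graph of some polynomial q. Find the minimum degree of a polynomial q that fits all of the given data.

Divided differences on the nodes -1, 2, 4, 5, 6, 7:
  order 0: -4  -1  -9  -16  -25  -36
  order 1: 1  -4  -7  -9  -11
  order 2: -1  -1  -1  -1
  order 3: 0  0  0
  order 4: 0  0
  order 5: 0
The order-2 divided differences are all -1 (nonzero) and every higher order vanishes, so the data lies on a polynomial of degree exactly 2.

2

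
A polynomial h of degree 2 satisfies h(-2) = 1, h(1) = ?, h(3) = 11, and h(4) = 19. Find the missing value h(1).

1

The 3 known points determine the degree-2 polynomial uniquely.
Write h(u) = au^2 + bu + c. Substituting each data point gives a linear system:
  4a - 2b + c = 1
  9a + 3b + c = 11
  16a + 4b + c = 19
Solving the system yields a = 1, b = 1, c = -1.
So h(u) = u^2 + u - 1.
Then h(1) = 1.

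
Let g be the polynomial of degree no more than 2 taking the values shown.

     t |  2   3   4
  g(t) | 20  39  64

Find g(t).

g(t) = 3t^2 + 4t

Write g(t) = at^2 + bt + c. Substituting each data point gives a linear system:
  4a + 2b + c = 20
  9a + 3b + c = 39
  16a + 4b + c = 64
Solving the system yields a = 3, b = 4, c = 0.
So g(t) = 3t^2 + 4t.
Check: g(4) = 64. ✓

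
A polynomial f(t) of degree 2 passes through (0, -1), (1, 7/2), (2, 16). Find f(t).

f(t) = 4t^2 + (1/2)t - 1

Using the Lagrange interpolation formula with nodes 0, 1, 2:
  L_0(t) = (t - 1)(t - 2) / 2
  L_1(t) = t(t - 2) / -1
  L_2(t) = t(t - 1) / 2
Then f(t) = -1·L_0(t) + 7/2·L_1(t) + 16·L_2(t).
Expanding and collecting terms gives f(t) = 4t^2 + (1/2)t - 1.
Check: f(1) = 7/2. ✓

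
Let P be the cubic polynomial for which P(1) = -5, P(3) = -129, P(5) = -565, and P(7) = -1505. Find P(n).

Using the Lagrange interpolation formula with nodes 1, 3, 5, 7:
  L_0(n) = (n - 3)(n - 5)(n - 7) / -48
  L_1(n) = (n - 1)(n - 5)(n - 7) / 16
  L_2(n) = (n - 1)(n - 3)(n - 7) / -16
  L_3(n) = (n - 1)(n - 3)(n - 5) / 48
Then P(n) = -5·L_0(n) - 129·L_1(n) - 565·L_2(n) - 1505·L_3(n).
Expanding and collecting terms gives P(n) = -4n^3 - 3n^2 + 2n.
Check: P(7) = -1505. ✓

P(n) = -4n^3 - 3n^2 + 2n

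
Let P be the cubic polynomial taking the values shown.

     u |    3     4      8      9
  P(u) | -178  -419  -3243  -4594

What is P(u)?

P(u) = -6u^3 - 3u^2 + 2u + 5

Using the Lagrange interpolation formula with nodes 3, 4, 8, 9:
  L_0(u) = (u - 4)(u - 8)(u - 9) / -30
  L_1(u) = (u - 3)(u - 8)(u - 9) / 20
  L_2(u) = (u - 3)(u - 4)(u - 9) / -20
  L_3(u) = (u - 3)(u - 4)(u - 8) / 30
Then P(u) = -178·L_0(u) - 419·L_1(u) - 3243·L_2(u) - 4594·L_3(u).
Expanding and collecting terms gives P(u) = -6u³ - 3u² + 2u + 5.
Check: P(8) = -3243. ✓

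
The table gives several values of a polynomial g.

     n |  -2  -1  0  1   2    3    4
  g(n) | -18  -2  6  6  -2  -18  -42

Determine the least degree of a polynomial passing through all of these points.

Forward differences of the values at n = -2, -1, 0, 1, 2, 3, 4:
  g  : -18  -2  6  6  -2  -18  -42
  Δ  : 16  8  0  -8  -16  -24
  Δ^2: -8  -8  -8  -8  -8
  Δ^3: 0  0  0  0
  Δ^4: 0  0  0
  Δ^5: 0  0
  Δ^6: 0
The second differences are constant (-8) and nonzero, while all higher differences vanish, so the minimal degree is 2.

2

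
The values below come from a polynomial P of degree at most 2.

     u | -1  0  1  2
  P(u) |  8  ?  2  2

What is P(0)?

4

The 3 known points determine the degree-2 polynomial uniquely.
Write P(u) = au^2 + bu + c. Substituting each data point gives a linear system:
  a - b + c = 8
  a + b + c = 2
  4a + 2b + c = 2
Solving the system yields a = 1, b = -3, c = 4.
So P(u) = u^2 - 3u + 4.
Then P(0) = 4.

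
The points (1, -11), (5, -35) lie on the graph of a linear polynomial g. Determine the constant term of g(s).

Write g(s) = as + b. Substituting each data point gives a linear system:
  a + b = -11
  5a + b = -35
Solving the system yields a = -6, b = -5.
So g(s) = -6s - 5.
The constant term is -5.

-5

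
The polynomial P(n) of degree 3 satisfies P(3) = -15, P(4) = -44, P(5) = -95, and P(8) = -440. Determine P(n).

P(n) = -n^3 + n^2 + n

Write P(n) = an^3 + bn^2 + cn + d. Substituting each data point gives a linear system:
  27a + 9b + 3c + d = -15
  64a + 16b + 4c + d = -44
  125a + 25b + 5c + d = -95
  512a + 64b + 8c + d = -440
Solving the system yields a = -1, b = 1, c = 1, d = 0.
So P(n) = -n³ + n² + n.
Check: P(5) = -95. ✓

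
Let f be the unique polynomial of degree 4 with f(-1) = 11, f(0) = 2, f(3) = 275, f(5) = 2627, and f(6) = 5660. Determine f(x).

f(x) = 5x^4 - 3x^3 - 4x^2 - 5x + 2

Write f(x) = ax^4 + bx^3 + cx^2 + dx + e. Substituting each data point gives a linear system:
  a - b + c - d + e = 11
  e = 2
  81a + 27b + 9c + 3d + e = 275
  625a + 125b + 25c + 5d + e = 2627
  1296a + 216b + 36c + 6d + e = 5660
Solving the system yields a = 5, b = -3, c = -4, d = -5, e = 2.
So f(x) = 5x^4 - 3x^3 - 4x^2 - 5x + 2.
Check: f(6) = 5660. ✓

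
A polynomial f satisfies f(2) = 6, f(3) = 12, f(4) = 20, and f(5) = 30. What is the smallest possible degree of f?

2

Forward differences of the values at x = 2, 3, 4, 5:
  f  : 6  12  20  30
  Δ  : 6  8  10
  Δ^2: 2  2
  Δ^3: 0
The second differences are constant (2) and nonzero, while all higher differences vanish, so the minimal degree is 2.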